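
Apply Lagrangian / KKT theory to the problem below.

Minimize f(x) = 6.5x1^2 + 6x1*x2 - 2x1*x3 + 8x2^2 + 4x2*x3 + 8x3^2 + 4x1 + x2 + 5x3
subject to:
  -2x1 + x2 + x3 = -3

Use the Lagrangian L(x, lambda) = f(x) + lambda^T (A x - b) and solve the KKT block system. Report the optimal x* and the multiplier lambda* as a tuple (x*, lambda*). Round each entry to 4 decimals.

Form the Lagrangian:
  L(x, lambda) = (1/2) x^T Q x + c^T x + lambda^T (A x - b)
Stationarity (grad_x L = 0): Q x + c + A^T lambda = 0.
Primal feasibility: A x = b.

This gives the KKT block system:
  [ Q   A^T ] [ x     ]   [-c ]
  [ A    0  ] [ lambda ] = [ b ]

Solving the linear system:
  x*      = (0.9371, -0.7086, -0.4171)
  lambda* = (6.3829)
  f(x*)   = 10.0514

x* = (0.9371, -0.7086, -0.4171), lambda* = (6.3829)


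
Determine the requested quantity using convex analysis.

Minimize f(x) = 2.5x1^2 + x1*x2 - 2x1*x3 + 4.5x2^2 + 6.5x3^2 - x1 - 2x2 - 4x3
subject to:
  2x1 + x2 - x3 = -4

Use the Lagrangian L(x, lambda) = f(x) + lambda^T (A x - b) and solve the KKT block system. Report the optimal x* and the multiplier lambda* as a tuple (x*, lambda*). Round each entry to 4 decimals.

Form the Lagrangian:
  L(x, lambda) = (1/2) x^T Q x + c^T x + lambda^T (A x - b)
Stationarity (grad_x L = 0): Q x + c + A^T lambda = 0.
Primal feasibility: A x = b.

This gives the KKT block system:
  [ Q   A^T ] [ x     ]   [-c ]
  [ A    0  ] [ lambda ] = [ b ]

Solving the linear system:
  x*      = (-1.6865, -0.1744, 0.4525)
  lambda* = (5.2561)
  f(x*)   = 10.6247

x* = (-1.6865, -0.1744, 0.4525), lambda* = (5.2561)


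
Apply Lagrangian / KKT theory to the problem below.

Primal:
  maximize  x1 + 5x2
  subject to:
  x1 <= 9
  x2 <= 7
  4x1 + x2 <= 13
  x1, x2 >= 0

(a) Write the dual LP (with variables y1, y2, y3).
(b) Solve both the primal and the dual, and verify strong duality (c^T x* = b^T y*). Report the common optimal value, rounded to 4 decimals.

The standard primal-dual pair for 'max c^T x s.t. A x <= b, x >= 0' is:
  Dual:  min b^T y  s.t.  A^T y >= c,  y >= 0.

So the dual LP is:
  minimize  9y1 + 7y2 + 13y3
  subject to:
    y1 + 4y3 >= 1
    y2 + y3 >= 5
    y1, y2, y3 >= 0

Solving the primal: x* = (1.5, 7).
  primal value c^T x* = 36.5.
Solving the dual: y* = (0, 4.75, 0.25).
  dual value b^T y* = 36.5.
Strong duality: c^T x* = b^T y*. Confirmed.

36.5


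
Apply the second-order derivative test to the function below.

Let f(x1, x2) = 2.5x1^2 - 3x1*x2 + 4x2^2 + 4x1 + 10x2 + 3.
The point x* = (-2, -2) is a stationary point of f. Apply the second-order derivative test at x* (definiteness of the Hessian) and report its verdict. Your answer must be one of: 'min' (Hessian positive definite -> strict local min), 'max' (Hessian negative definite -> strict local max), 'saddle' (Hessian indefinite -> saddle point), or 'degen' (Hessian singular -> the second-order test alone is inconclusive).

Compute the Hessian H = grad^2 f:
  H = [[5, -3], [-3, 8]]
Verify stationarity: grad f(x*) = H x* + g = (0, 0).
Eigenvalues of H: 3.1459, 9.8541.
Both eigenvalues > 0, so H is positive definite -> x* is a strict local min.

min


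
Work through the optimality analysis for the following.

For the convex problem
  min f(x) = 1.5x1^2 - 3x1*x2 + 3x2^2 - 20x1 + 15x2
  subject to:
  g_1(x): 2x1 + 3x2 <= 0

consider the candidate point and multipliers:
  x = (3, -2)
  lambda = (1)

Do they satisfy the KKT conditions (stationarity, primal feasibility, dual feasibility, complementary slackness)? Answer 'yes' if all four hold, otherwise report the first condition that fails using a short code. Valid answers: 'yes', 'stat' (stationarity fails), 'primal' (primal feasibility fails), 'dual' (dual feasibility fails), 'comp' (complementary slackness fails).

Gradient of f: grad f(x) = Q x + c = (-5, -6)
Constraint values g_i(x) = a_i^T x - b_i:
  g_1((3, -2)) = 0
Stationarity residual: grad f(x) + sum_i lambda_i a_i = (-3, -3)
  -> stationarity FAILS
Primal feasibility (all g_i <= 0): OK
Dual feasibility (all lambda_i >= 0): OK
Complementary slackness (lambda_i * g_i(x) = 0 for all i): OK

Verdict: the first failing condition is stationarity -> stat.

stat


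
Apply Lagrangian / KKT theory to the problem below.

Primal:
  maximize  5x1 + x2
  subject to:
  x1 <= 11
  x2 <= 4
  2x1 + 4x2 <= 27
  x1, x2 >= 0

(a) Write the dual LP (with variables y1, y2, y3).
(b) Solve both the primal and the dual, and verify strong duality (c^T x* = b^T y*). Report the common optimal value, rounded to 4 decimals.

The standard primal-dual pair for 'max c^T x s.t. A x <= b, x >= 0' is:
  Dual:  min b^T y  s.t.  A^T y >= c,  y >= 0.

So the dual LP is:
  minimize  11y1 + 4y2 + 27y3
  subject to:
    y1 + 2y3 >= 5
    y2 + 4y3 >= 1
    y1, y2, y3 >= 0

Solving the primal: x* = (11, 1.25).
  primal value c^T x* = 56.25.
Solving the dual: y* = (4.5, 0, 0.25).
  dual value b^T y* = 56.25.
Strong duality: c^T x* = b^T y*. Confirmed.

56.25


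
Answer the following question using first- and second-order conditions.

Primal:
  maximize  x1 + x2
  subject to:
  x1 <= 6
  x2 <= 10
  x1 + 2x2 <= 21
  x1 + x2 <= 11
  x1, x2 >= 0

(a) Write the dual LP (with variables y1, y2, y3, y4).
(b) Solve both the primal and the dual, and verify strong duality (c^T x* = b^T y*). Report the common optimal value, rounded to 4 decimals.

The standard primal-dual pair for 'max c^T x s.t. A x <= b, x >= 0' is:
  Dual:  min b^T y  s.t.  A^T y >= c,  y >= 0.

So the dual LP is:
  minimize  6y1 + 10y2 + 21y3 + 11y4
  subject to:
    y1 + y3 + y4 >= 1
    y2 + 2y3 + y4 >= 1
    y1, y2, y3, y4 >= 0

Solving the primal: x* = (6, 5).
  primal value c^T x* = 11.
Solving the dual: y* = (0, 0, 0, 1).
  dual value b^T y* = 11.
Strong duality: c^T x* = b^T y*. Confirmed.

11


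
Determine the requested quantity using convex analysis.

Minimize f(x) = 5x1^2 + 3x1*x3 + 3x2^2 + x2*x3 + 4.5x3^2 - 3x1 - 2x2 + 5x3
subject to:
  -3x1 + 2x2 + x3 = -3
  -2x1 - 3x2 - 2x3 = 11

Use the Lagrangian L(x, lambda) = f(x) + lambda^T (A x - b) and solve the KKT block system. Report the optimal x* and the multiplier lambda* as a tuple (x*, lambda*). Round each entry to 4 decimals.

Form the Lagrangian:
  L(x, lambda) = (1/2) x^T Q x + c^T x + lambda^T (A x - b)
Stationarity (grad_x L = 0): Q x + c + A^T lambda = 0.
Primal feasibility: A x = b.

This gives the KKT block system:
  [ Q   A^T ] [ x     ]   [-c ]
  [ A    0  ] [ lambda ] = [ b ]

Solving the linear system:
  x*      = (-0.9018, -2.2142, -1.2769)
  lambda* = (-1.1093, -6.2603)
  f(x*)   = 33.1424

x* = (-0.9018, -2.2142, -1.2769), lambda* = (-1.1093, -6.2603)


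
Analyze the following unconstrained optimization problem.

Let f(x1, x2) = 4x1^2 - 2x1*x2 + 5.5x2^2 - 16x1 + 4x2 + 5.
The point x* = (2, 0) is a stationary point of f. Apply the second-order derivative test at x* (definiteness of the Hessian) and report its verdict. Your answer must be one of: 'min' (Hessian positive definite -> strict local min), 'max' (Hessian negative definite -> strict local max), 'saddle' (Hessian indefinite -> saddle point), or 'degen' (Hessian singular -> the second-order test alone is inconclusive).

Compute the Hessian H = grad^2 f:
  H = [[8, -2], [-2, 11]]
Verify stationarity: grad f(x*) = H x* + g = (0, 0).
Eigenvalues of H: 7, 12.
Both eigenvalues > 0, so H is positive definite -> x* is a strict local min.

min


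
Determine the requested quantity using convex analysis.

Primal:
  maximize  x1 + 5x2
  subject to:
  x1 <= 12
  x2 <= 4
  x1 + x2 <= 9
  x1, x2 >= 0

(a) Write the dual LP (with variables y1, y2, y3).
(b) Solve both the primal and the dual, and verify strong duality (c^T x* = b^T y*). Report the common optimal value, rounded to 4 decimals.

The standard primal-dual pair for 'max c^T x s.t. A x <= b, x >= 0' is:
  Dual:  min b^T y  s.t.  A^T y >= c,  y >= 0.

So the dual LP is:
  minimize  12y1 + 4y2 + 9y3
  subject to:
    y1 + y3 >= 1
    y2 + y3 >= 5
    y1, y2, y3 >= 0

Solving the primal: x* = (5, 4).
  primal value c^T x* = 25.
Solving the dual: y* = (0, 4, 1).
  dual value b^T y* = 25.
Strong duality: c^T x* = b^T y*. Confirmed.

25


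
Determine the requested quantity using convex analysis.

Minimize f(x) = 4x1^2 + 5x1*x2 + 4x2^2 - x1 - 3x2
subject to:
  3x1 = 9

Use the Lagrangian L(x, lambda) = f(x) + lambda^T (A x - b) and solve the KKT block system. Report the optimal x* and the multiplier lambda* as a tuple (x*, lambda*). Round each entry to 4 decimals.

Form the Lagrangian:
  L(x, lambda) = (1/2) x^T Q x + c^T x + lambda^T (A x - b)
Stationarity (grad_x L = 0): Q x + c + A^T lambda = 0.
Primal feasibility: A x = b.

This gives the KKT block system:
  [ Q   A^T ] [ x     ]   [-c ]
  [ A    0  ] [ lambda ] = [ b ]

Solving the linear system:
  x*      = (3, -1.5)
  lambda* = (-5.1667)
  f(x*)   = 24

x* = (3, -1.5), lambda* = (-5.1667)


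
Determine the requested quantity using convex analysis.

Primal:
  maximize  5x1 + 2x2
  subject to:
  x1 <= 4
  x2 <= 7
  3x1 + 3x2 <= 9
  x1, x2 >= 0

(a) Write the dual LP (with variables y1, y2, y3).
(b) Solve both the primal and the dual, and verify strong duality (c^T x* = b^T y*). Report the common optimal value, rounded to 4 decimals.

The standard primal-dual pair for 'max c^T x s.t. A x <= b, x >= 0' is:
  Dual:  min b^T y  s.t.  A^T y >= c,  y >= 0.

So the dual LP is:
  minimize  4y1 + 7y2 + 9y3
  subject to:
    y1 + 3y3 >= 5
    y2 + 3y3 >= 2
    y1, y2, y3 >= 0

Solving the primal: x* = (3, 0).
  primal value c^T x* = 15.
Solving the dual: y* = (0, 0, 1.6667).
  dual value b^T y* = 15.
Strong duality: c^T x* = b^T y*. Confirmed.

15


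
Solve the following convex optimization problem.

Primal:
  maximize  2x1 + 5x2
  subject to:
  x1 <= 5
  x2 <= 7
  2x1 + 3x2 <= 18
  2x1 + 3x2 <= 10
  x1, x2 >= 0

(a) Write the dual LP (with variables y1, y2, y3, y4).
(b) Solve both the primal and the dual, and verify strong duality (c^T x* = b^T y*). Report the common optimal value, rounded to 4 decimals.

The standard primal-dual pair for 'max c^T x s.t. A x <= b, x >= 0' is:
  Dual:  min b^T y  s.t.  A^T y >= c,  y >= 0.

So the dual LP is:
  minimize  5y1 + 7y2 + 18y3 + 10y4
  subject to:
    y1 + 2y3 + 2y4 >= 2
    y2 + 3y3 + 3y4 >= 5
    y1, y2, y3, y4 >= 0

Solving the primal: x* = (0, 3.3333).
  primal value c^T x* = 16.6667.
Solving the dual: y* = (0, 0, 0, 1.6667).
  dual value b^T y* = 16.6667.
Strong duality: c^T x* = b^T y*. Confirmed.

16.6667


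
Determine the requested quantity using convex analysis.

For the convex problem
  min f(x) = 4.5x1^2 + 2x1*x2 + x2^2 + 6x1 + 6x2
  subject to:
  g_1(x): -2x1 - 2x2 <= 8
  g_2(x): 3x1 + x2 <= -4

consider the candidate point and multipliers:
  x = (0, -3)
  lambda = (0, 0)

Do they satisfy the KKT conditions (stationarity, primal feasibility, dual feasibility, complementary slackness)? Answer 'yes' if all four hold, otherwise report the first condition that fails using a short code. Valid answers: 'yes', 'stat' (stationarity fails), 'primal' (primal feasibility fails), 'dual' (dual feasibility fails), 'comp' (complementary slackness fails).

Gradient of f: grad f(x) = Q x + c = (0, 0)
Constraint values g_i(x) = a_i^T x - b_i:
  g_1((0, -3)) = -2
  g_2((0, -3)) = 1
Stationarity residual: grad f(x) + sum_i lambda_i a_i = (0, 0)
  -> stationarity OK
Primal feasibility (all g_i <= 0): FAILS
Dual feasibility (all lambda_i >= 0): OK
Complementary slackness (lambda_i * g_i(x) = 0 for all i): OK

Verdict: the first failing condition is primal_feasibility -> primal.

primal


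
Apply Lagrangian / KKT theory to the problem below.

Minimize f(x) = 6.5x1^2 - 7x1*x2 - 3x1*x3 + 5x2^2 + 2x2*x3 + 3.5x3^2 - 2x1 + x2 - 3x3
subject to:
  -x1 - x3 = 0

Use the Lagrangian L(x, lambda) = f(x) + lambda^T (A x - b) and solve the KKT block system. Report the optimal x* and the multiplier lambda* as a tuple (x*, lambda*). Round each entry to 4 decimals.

Form the Lagrangian:
  L(x, lambda) = (1/2) x^T Q x + c^T x + lambda^T (A x - b)
Stationarity (grad_x L = 0): Q x + c + A^T lambda = 0.
Primal feasibility: A x = b.

This gives the KKT block system:
  [ Q   A^T ] [ x     ]   [-c ]
  [ A    0  ] [ lambda ] = [ b ]

Solving the linear system:
  x*      = (-0.1061, -0.1955, 0.1061)
  lambda* = (-2.3296)
  f(x*)   = -0.1508

x* = (-0.1061, -0.1955, 0.1061), lambda* = (-2.3296)


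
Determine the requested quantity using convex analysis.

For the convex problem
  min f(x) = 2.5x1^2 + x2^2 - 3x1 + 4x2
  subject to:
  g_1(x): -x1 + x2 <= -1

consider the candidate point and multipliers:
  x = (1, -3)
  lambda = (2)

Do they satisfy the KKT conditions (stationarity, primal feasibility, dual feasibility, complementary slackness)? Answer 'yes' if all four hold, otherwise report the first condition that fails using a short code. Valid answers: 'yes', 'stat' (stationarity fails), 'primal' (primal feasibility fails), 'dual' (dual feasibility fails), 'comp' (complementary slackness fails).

Gradient of f: grad f(x) = Q x + c = (2, -2)
Constraint values g_i(x) = a_i^T x - b_i:
  g_1((1, -3)) = -3
Stationarity residual: grad f(x) + sum_i lambda_i a_i = (0, 0)
  -> stationarity OK
Primal feasibility (all g_i <= 0): OK
Dual feasibility (all lambda_i >= 0): OK
Complementary slackness (lambda_i * g_i(x) = 0 for all i): FAILS

Verdict: the first failing condition is complementary_slackness -> comp.

comp


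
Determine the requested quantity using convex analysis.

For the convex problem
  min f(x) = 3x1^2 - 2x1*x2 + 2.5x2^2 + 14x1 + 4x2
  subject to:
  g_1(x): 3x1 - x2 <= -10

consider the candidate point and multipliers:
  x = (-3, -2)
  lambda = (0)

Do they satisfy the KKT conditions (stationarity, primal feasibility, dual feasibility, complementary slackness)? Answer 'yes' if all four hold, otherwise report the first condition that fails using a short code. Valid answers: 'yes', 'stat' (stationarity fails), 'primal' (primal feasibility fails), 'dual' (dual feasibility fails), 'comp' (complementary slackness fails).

Gradient of f: grad f(x) = Q x + c = (0, 0)
Constraint values g_i(x) = a_i^T x - b_i:
  g_1((-3, -2)) = 3
Stationarity residual: grad f(x) + sum_i lambda_i a_i = (0, 0)
  -> stationarity OK
Primal feasibility (all g_i <= 0): FAILS
Dual feasibility (all lambda_i >= 0): OK
Complementary slackness (lambda_i * g_i(x) = 0 for all i): OK

Verdict: the first failing condition is primal_feasibility -> primal.

primal


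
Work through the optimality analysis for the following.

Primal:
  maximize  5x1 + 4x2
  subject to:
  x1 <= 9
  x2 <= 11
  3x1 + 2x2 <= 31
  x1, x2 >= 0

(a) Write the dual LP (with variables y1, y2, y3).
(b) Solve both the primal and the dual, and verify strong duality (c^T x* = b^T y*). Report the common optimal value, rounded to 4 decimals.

The standard primal-dual pair for 'max c^T x s.t. A x <= b, x >= 0' is:
  Dual:  min b^T y  s.t.  A^T y >= c,  y >= 0.

So the dual LP is:
  minimize  9y1 + 11y2 + 31y3
  subject to:
    y1 + 3y3 >= 5
    y2 + 2y3 >= 4
    y1, y2, y3 >= 0

Solving the primal: x* = (3, 11).
  primal value c^T x* = 59.
Solving the dual: y* = (0, 0.6667, 1.6667).
  dual value b^T y* = 59.
Strong duality: c^T x* = b^T y*. Confirmed.

59


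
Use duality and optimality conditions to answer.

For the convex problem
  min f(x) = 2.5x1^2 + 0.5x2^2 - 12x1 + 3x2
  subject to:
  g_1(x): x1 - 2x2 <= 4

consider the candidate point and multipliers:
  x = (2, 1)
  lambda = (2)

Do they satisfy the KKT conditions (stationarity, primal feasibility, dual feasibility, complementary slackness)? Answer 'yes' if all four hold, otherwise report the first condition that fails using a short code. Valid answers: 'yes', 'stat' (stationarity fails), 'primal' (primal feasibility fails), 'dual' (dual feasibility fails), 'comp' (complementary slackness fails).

Gradient of f: grad f(x) = Q x + c = (-2, 4)
Constraint values g_i(x) = a_i^T x - b_i:
  g_1((2, 1)) = -4
Stationarity residual: grad f(x) + sum_i lambda_i a_i = (0, 0)
  -> stationarity OK
Primal feasibility (all g_i <= 0): OK
Dual feasibility (all lambda_i >= 0): OK
Complementary slackness (lambda_i * g_i(x) = 0 for all i): FAILS

Verdict: the first failing condition is complementary_slackness -> comp.

comp


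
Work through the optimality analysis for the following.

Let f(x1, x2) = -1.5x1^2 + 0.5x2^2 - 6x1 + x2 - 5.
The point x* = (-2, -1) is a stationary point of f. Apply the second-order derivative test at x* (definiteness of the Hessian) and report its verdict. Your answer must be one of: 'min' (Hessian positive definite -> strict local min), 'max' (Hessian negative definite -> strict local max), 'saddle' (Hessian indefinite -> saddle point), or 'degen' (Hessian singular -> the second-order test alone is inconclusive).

Compute the Hessian H = grad^2 f:
  H = [[-3, 0], [0, 1]]
Verify stationarity: grad f(x*) = H x* + g = (0, 0).
Eigenvalues of H: -3, 1.
Eigenvalues have mixed signs, so H is indefinite -> x* is a saddle point.

saddle


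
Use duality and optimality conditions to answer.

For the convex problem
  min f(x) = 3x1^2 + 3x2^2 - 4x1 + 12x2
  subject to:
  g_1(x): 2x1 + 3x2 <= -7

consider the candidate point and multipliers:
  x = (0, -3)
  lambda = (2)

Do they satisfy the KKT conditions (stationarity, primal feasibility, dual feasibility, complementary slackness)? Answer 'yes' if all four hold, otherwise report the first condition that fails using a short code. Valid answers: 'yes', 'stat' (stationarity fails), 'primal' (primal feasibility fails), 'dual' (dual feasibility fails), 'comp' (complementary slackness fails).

Gradient of f: grad f(x) = Q x + c = (-4, -6)
Constraint values g_i(x) = a_i^T x - b_i:
  g_1((0, -3)) = -2
Stationarity residual: grad f(x) + sum_i lambda_i a_i = (0, 0)
  -> stationarity OK
Primal feasibility (all g_i <= 0): OK
Dual feasibility (all lambda_i >= 0): OK
Complementary slackness (lambda_i * g_i(x) = 0 for all i): FAILS

Verdict: the first failing condition is complementary_slackness -> comp.

comp


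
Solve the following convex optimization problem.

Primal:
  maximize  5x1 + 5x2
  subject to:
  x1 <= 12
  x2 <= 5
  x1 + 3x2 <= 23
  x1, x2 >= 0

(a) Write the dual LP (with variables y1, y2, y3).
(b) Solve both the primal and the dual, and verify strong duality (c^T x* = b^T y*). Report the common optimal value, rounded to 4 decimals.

The standard primal-dual pair for 'max c^T x s.t. A x <= b, x >= 0' is:
  Dual:  min b^T y  s.t.  A^T y >= c,  y >= 0.

So the dual LP is:
  minimize  12y1 + 5y2 + 23y3
  subject to:
    y1 + y3 >= 5
    y2 + 3y3 >= 5
    y1, y2, y3 >= 0

Solving the primal: x* = (12, 3.6667).
  primal value c^T x* = 78.3333.
Solving the dual: y* = (3.3333, 0, 1.6667).
  dual value b^T y* = 78.3333.
Strong duality: c^T x* = b^T y*. Confirmed.

78.3333


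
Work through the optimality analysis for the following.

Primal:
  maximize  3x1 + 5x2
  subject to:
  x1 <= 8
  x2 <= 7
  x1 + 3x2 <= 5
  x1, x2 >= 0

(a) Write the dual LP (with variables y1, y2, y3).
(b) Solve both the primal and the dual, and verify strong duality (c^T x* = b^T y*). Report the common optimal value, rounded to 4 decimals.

The standard primal-dual pair for 'max c^T x s.t. A x <= b, x >= 0' is:
  Dual:  min b^T y  s.t.  A^T y >= c,  y >= 0.

So the dual LP is:
  minimize  8y1 + 7y2 + 5y3
  subject to:
    y1 + y3 >= 3
    y2 + 3y3 >= 5
    y1, y2, y3 >= 0

Solving the primal: x* = (5, 0).
  primal value c^T x* = 15.
Solving the dual: y* = (0, 0, 3).
  dual value b^T y* = 15.
Strong duality: c^T x* = b^T y*. Confirmed.

15


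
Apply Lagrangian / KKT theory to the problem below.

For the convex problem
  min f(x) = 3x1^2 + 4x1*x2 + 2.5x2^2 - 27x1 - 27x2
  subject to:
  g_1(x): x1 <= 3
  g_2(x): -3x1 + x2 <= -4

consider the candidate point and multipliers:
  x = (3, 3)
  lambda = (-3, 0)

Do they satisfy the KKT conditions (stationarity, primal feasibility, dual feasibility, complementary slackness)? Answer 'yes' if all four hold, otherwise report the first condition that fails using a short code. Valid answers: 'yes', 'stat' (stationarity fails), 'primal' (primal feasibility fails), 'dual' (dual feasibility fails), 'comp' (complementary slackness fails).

Gradient of f: grad f(x) = Q x + c = (3, 0)
Constraint values g_i(x) = a_i^T x - b_i:
  g_1((3, 3)) = 0
  g_2((3, 3)) = -2
Stationarity residual: grad f(x) + sum_i lambda_i a_i = (0, 0)
  -> stationarity OK
Primal feasibility (all g_i <= 0): OK
Dual feasibility (all lambda_i >= 0): FAILS
Complementary slackness (lambda_i * g_i(x) = 0 for all i): OK

Verdict: the first failing condition is dual_feasibility -> dual.

dual


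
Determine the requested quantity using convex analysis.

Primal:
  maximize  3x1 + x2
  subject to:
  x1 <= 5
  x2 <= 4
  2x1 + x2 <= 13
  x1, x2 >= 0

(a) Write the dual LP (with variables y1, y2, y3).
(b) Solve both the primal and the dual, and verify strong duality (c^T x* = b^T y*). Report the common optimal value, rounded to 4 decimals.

The standard primal-dual pair for 'max c^T x s.t. A x <= b, x >= 0' is:
  Dual:  min b^T y  s.t.  A^T y >= c,  y >= 0.

So the dual LP is:
  minimize  5y1 + 4y2 + 13y3
  subject to:
    y1 + 2y3 >= 3
    y2 + y3 >= 1
    y1, y2, y3 >= 0

Solving the primal: x* = (5, 3).
  primal value c^T x* = 18.
Solving the dual: y* = (1, 0, 1).
  dual value b^T y* = 18.
Strong duality: c^T x* = b^T y*. Confirmed.

18


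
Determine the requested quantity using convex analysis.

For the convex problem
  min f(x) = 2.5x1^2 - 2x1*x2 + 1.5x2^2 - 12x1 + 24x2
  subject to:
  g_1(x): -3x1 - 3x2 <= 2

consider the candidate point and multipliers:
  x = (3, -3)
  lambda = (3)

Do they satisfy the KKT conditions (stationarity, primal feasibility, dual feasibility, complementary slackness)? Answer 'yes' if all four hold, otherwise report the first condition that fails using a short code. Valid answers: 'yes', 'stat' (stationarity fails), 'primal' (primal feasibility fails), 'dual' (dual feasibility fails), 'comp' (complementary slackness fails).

Gradient of f: grad f(x) = Q x + c = (9, 9)
Constraint values g_i(x) = a_i^T x - b_i:
  g_1((3, -3)) = -2
Stationarity residual: grad f(x) + sum_i lambda_i a_i = (0, 0)
  -> stationarity OK
Primal feasibility (all g_i <= 0): OK
Dual feasibility (all lambda_i >= 0): OK
Complementary slackness (lambda_i * g_i(x) = 0 for all i): FAILS

Verdict: the first failing condition is complementary_slackness -> comp.

comp


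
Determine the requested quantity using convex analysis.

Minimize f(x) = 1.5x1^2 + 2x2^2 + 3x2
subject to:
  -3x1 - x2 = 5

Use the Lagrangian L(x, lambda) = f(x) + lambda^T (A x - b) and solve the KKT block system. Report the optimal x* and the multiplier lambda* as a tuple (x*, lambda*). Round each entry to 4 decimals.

Form the Lagrangian:
  L(x, lambda) = (1/2) x^T Q x + c^T x + lambda^T (A x - b)
Stationarity (grad_x L = 0): Q x + c + A^T lambda = 0.
Primal feasibility: A x = b.

This gives the KKT block system:
  [ Q   A^T ] [ x     ]   [-c ]
  [ A    0  ] [ lambda ] = [ b ]

Solving the linear system:
  x*      = (-1.3077, -1.0769)
  lambda* = (-1.3077)
  f(x*)   = 1.6538

x* = (-1.3077, -1.0769), lambda* = (-1.3077)


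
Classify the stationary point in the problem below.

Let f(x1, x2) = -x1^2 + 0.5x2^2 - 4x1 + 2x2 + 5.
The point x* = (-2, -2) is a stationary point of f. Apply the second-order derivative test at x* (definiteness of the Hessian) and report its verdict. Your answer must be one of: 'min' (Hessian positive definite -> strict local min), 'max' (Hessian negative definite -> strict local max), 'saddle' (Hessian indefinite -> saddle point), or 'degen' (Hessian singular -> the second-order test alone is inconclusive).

Compute the Hessian H = grad^2 f:
  H = [[-2, 0], [0, 1]]
Verify stationarity: grad f(x*) = H x* + g = (0, 0).
Eigenvalues of H: -2, 1.
Eigenvalues have mixed signs, so H is indefinite -> x* is a saddle point.

saddle


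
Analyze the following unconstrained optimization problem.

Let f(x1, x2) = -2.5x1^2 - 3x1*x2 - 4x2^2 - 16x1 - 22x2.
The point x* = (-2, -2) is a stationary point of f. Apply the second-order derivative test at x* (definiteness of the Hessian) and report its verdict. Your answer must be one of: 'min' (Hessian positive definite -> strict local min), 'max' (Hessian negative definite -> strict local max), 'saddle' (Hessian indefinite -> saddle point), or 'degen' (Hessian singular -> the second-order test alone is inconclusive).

Compute the Hessian H = grad^2 f:
  H = [[-5, -3], [-3, -8]]
Verify stationarity: grad f(x*) = H x* + g = (0, 0).
Eigenvalues of H: -9.8541, -3.1459.
Both eigenvalues < 0, so H is negative definite -> x* is a strict local max.

max


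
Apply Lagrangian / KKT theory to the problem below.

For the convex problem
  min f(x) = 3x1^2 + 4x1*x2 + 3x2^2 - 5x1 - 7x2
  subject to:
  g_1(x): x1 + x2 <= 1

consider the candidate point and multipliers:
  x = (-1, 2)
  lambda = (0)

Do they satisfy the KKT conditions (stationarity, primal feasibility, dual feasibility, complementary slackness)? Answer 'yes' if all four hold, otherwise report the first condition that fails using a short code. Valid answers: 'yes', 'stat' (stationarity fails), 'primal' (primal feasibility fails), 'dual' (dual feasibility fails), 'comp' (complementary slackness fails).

Gradient of f: grad f(x) = Q x + c = (-3, 1)
Constraint values g_i(x) = a_i^T x - b_i:
  g_1((-1, 2)) = 0
Stationarity residual: grad f(x) + sum_i lambda_i a_i = (-3, 1)
  -> stationarity FAILS
Primal feasibility (all g_i <= 0): OK
Dual feasibility (all lambda_i >= 0): OK
Complementary slackness (lambda_i * g_i(x) = 0 for all i): OK

Verdict: the first failing condition is stationarity -> stat.

stat


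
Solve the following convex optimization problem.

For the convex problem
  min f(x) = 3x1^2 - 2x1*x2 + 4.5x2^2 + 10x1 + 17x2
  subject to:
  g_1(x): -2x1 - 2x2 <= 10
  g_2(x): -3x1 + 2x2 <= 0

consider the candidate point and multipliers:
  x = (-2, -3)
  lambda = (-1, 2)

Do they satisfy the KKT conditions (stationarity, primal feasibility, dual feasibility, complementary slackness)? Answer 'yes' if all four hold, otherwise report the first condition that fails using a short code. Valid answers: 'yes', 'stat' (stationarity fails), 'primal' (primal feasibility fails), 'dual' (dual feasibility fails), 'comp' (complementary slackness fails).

Gradient of f: grad f(x) = Q x + c = (4, -6)
Constraint values g_i(x) = a_i^T x - b_i:
  g_1((-2, -3)) = 0
  g_2((-2, -3)) = 0
Stationarity residual: grad f(x) + sum_i lambda_i a_i = (0, 0)
  -> stationarity OK
Primal feasibility (all g_i <= 0): OK
Dual feasibility (all lambda_i >= 0): FAILS
Complementary slackness (lambda_i * g_i(x) = 0 for all i): OK

Verdict: the first failing condition is dual_feasibility -> dual.

dual


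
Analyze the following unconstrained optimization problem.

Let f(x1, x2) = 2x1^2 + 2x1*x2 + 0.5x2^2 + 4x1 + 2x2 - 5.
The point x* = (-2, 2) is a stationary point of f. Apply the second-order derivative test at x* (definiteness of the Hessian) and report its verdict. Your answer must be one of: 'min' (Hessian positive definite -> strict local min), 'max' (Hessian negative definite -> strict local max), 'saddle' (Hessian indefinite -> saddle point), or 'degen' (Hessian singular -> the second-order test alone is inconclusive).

Compute the Hessian H = grad^2 f:
  H = [[4, 2], [2, 1]]
Verify stationarity: grad f(x*) = H x* + g = (0, 0).
Eigenvalues of H: 0, 5.
H has a zero eigenvalue (singular; positive semidefinite but not definite), so H is neither positive definite, negative definite, nor indefinite. The second-order test alone is inconclusive -> degen.
(Indeed, f is constant along the null direction of H through x*, so x* is not a strict local extremum.)

degen


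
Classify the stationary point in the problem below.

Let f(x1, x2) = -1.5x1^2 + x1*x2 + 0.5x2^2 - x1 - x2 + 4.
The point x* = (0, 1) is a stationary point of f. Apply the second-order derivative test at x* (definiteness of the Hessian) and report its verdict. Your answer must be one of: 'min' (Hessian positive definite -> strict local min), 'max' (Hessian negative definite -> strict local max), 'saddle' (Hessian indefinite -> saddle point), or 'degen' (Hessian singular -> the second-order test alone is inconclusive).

Compute the Hessian H = grad^2 f:
  H = [[-3, 1], [1, 1]]
Verify stationarity: grad f(x*) = H x* + g = (0, 0).
Eigenvalues of H: -3.2361, 1.2361.
Eigenvalues have mixed signs, so H is indefinite -> x* is a saddle point.

saddle


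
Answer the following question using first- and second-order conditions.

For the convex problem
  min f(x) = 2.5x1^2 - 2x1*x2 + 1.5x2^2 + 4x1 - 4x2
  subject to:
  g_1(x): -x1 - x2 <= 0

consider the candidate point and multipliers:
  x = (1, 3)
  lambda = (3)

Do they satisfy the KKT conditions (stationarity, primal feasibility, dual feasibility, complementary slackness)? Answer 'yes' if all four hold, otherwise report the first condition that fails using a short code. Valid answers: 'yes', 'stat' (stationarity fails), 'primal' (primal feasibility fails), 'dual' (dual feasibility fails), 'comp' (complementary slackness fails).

Gradient of f: grad f(x) = Q x + c = (3, 3)
Constraint values g_i(x) = a_i^T x - b_i:
  g_1((1, 3)) = -4
Stationarity residual: grad f(x) + sum_i lambda_i a_i = (0, 0)
  -> stationarity OK
Primal feasibility (all g_i <= 0): OK
Dual feasibility (all lambda_i >= 0): OK
Complementary slackness (lambda_i * g_i(x) = 0 for all i): FAILS

Verdict: the first failing condition is complementary_slackness -> comp.

comp


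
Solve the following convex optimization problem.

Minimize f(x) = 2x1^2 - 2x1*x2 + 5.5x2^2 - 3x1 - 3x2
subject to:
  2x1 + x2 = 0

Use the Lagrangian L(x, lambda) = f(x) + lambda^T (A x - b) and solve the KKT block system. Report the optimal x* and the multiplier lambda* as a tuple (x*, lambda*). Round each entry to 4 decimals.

Form the Lagrangian:
  L(x, lambda) = (1/2) x^T Q x + c^T x + lambda^T (A x - b)
Stationarity (grad_x L = 0): Q x + c + A^T lambda = 0.
Primal feasibility: A x = b.

This gives the KKT block system:
  [ Q   A^T ] [ x     ]   [-c ]
  [ A    0  ] [ lambda ] = [ b ]

Solving the linear system:
  x*      = (-0.0536, 0.1071)
  lambda* = (1.7143)
  f(x*)   = -0.0804

x* = (-0.0536, 0.1071), lambda* = (1.7143)


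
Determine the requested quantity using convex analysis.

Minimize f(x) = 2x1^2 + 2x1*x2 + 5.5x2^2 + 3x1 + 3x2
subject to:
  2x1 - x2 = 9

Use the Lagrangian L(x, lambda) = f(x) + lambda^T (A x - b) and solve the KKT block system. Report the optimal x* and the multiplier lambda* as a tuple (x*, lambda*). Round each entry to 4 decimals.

Form the Lagrangian:
  L(x, lambda) = (1/2) x^T Q x + c^T x + lambda^T (A x - b)
Stationarity (grad_x L = 0): Q x + c + A^T lambda = 0.
Primal feasibility: A x = b.

This gives the KKT block system:
  [ Q   A^T ] [ x     ]   [-c ]
  [ A    0  ] [ lambda ] = [ b ]

Solving the linear system:
  x*      = (3.6964, -1.6071)
  lambda* = (-7.2857)
  f(x*)   = 35.9196

x* = (3.6964, -1.6071), lambda* = (-7.2857)


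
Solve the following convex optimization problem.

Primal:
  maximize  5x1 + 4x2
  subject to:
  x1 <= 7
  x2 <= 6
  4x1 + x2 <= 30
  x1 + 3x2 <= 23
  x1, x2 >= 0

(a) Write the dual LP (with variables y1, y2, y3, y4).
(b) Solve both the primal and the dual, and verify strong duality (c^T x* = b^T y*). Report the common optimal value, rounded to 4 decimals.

The standard primal-dual pair for 'max c^T x s.t. A x <= b, x >= 0' is:
  Dual:  min b^T y  s.t.  A^T y >= c,  y >= 0.

So the dual LP is:
  minimize  7y1 + 6y2 + 30y3 + 23y4
  subject to:
    y1 + 4y3 + y4 >= 5
    y2 + y3 + 3y4 >= 4
    y1, y2, y3, y4 >= 0

Solving the primal: x* = (6.0909, 5.6364).
  primal value c^T x* = 53.
Solving the dual: y* = (0, 0, 1, 1).
  dual value b^T y* = 53.
Strong duality: c^T x* = b^T y*. Confirmed.

53


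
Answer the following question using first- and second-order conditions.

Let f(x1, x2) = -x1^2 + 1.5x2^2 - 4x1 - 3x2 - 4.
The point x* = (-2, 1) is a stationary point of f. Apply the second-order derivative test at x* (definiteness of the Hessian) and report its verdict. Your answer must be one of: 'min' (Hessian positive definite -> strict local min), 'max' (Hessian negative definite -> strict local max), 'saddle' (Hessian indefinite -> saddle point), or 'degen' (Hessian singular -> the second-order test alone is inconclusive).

Compute the Hessian H = grad^2 f:
  H = [[-2, 0], [0, 3]]
Verify stationarity: grad f(x*) = H x* + g = (0, 0).
Eigenvalues of H: -2, 3.
Eigenvalues have mixed signs, so H is indefinite -> x* is a saddle point.

saddle


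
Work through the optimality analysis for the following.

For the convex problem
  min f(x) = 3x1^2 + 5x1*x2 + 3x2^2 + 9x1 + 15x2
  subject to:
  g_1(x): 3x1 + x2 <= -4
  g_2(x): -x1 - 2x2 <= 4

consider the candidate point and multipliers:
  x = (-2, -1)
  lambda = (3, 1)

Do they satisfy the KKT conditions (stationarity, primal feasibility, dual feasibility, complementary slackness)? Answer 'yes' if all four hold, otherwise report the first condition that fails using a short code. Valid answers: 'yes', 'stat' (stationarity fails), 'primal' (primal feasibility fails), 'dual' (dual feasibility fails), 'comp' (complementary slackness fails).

Gradient of f: grad f(x) = Q x + c = (-8, -1)
Constraint values g_i(x) = a_i^T x - b_i:
  g_1((-2, -1)) = -3
  g_2((-2, -1)) = 0
Stationarity residual: grad f(x) + sum_i lambda_i a_i = (0, 0)
  -> stationarity OK
Primal feasibility (all g_i <= 0): OK
Dual feasibility (all lambda_i >= 0): OK
Complementary slackness (lambda_i * g_i(x) = 0 for all i): FAILS

Verdict: the first failing condition is complementary_slackness -> comp.

comp


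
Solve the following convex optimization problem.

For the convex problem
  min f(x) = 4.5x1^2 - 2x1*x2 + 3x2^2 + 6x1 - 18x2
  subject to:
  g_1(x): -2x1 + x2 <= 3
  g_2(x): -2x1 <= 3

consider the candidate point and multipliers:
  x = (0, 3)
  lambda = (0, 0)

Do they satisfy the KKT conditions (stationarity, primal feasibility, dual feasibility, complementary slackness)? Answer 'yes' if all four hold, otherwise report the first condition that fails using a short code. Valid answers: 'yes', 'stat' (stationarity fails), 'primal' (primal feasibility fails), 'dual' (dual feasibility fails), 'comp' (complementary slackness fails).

Gradient of f: grad f(x) = Q x + c = (0, 0)
Constraint values g_i(x) = a_i^T x - b_i:
  g_1((0, 3)) = 0
  g_2((0, 3)) = -3
Stationarity residual: grad f(x) + sum_i lambda_i a_i = (0, 0)
  -> stationarity OK
Primal feasibility (all g_i <= 0): OK
Dual feasibility (all lambda_i >= 0): OK
Complementary slackness (lambda_i * g_i(x) = 0 for all i): OK

Verdict: yes, KKT holds.

yes


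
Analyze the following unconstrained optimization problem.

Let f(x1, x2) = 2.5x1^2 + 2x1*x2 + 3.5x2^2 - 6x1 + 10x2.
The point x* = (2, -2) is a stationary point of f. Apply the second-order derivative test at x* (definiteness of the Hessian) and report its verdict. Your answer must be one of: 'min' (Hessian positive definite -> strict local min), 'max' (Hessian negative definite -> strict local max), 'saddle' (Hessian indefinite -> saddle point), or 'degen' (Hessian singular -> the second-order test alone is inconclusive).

Compute the Hessian H = grad^2 f:
  H = [[5, 2], [2, 7]]
Verify stationarity: grad f(x*) = H x* + g = (0, 0).
Eigenvalues of H: 3.7639, 8.2361.
Both eigenvalues > 0, so H is positive definite -> x* is a strict local min.

min


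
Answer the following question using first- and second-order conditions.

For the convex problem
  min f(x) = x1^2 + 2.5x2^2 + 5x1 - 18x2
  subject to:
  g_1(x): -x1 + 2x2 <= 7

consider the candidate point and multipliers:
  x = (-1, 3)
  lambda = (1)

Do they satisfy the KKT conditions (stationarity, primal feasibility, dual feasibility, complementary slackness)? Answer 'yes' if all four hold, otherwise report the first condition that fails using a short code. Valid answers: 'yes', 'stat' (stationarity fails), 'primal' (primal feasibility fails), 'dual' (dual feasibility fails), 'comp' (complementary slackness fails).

Gradient of f: grad f(x) = Q x + c = (3, -3)
Constraint values g_i(x) = a_i^T x - b_i:
  g_1((-1, 3)) = 0
Stationarity residual: grad f(x) + sum_i lambda_i a_i = (2, -1)
  -> stationarity FAILS
Primal feasibility (all g_i <= 0): OK
Dual feasibility (all lambda_i >= 0): OK
Complementary slackness (lambda_i * g_i(x) = 0 for all i): OK

Verdict: the first failing condition is stationarity -> stat.

stat


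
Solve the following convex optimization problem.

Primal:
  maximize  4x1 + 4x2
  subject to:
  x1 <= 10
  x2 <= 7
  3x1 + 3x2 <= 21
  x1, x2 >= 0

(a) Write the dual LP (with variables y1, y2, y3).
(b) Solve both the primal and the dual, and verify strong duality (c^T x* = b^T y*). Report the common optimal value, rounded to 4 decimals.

The standard primal-dual pair for 'max c^T x s.t. A x <= b, x >= 0' is:
  Dual:  min b^T y  s.t.  A^T y >= c,  y >= 0.

So the dual LP is:
  minimize  10y1 + 7y2 + 21y3
  subject to:
    y1 + 3y3 >= 4
    y2 + 3y3 >= 4
    y1, y2, y3 >= 0

Solving the primal: x* = (7, 0).
  primal value c^T x* = 28.
Solving the dual: y* = (0, 0, 1.3333).
  dual value b^T y* = 28.
Strong duality: c^T x* = b^T y*. Confirmed.

28


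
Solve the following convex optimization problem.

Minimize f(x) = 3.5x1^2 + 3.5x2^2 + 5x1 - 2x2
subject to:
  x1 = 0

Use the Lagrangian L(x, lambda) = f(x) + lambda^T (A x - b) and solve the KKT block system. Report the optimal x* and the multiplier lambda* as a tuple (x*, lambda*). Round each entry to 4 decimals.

Form the Lagrangian:
  L(x, lambda) = (1/2) x^T Q x + c^T x + lambda^T (A x - b)
Stationarity (grad_x L = 0): Q x + c + A^T lambda = 0.
Primal feasibility: A x = b.

This gives the KKT block system:
  [ Q   A^T ] [ x     ]   [-c ]
  [ A    0  ] [ lambda ] = [ b ]

Solving the linear system:
  x*      = (0, 0.2857)
  lambda* = (-5)
  f(x*)   = -0.2857

x* = (0, 0.2857), lambda* = (-5)


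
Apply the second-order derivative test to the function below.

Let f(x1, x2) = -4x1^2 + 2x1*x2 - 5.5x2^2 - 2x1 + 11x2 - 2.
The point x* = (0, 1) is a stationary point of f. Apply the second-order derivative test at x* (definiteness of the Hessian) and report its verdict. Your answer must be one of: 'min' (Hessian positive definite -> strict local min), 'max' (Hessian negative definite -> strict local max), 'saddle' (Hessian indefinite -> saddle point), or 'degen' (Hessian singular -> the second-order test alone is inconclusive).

Compute the Hessian H = grad^2 f:
  H = [[-8, 2], [2, -11]]
Verify stationarity: grad f(x*) = H x* + g = (0, 0).
Eigenvalues of H: -12, -7.
Both eigenvalues < 0, so H is negative definite -> x* is a strict local max.

max


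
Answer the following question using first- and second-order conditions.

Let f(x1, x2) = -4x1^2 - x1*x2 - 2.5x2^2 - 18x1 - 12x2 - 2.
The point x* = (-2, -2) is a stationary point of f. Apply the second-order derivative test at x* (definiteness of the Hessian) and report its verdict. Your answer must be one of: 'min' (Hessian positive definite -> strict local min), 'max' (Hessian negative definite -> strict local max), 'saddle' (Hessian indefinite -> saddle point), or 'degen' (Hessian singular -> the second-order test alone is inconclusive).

Compute the Hessian H = grad^2 f:
  H = [[-8, -1], [-1, -5]]
Verify stationarity: grad f(x*) = H x* + g = (0, 0).
Eigenvalues of H: -8.3028, -4.6972.
Both eigenvalues < 0, so H is negative definite -> x* is a strict local max.

max


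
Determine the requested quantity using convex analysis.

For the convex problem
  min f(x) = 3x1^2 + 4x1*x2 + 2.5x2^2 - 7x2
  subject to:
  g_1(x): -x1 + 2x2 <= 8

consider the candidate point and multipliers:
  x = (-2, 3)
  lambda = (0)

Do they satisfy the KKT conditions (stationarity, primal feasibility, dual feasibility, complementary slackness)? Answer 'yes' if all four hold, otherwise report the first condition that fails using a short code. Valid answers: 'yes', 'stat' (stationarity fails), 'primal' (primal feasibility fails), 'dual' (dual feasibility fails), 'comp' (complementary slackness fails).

Gradient of f: grad f(x) = Q x + c = (0, 0)
Constraint values g_i(x) = a_i^T x - b_i:
  g_1((-2, 3)) = 0
Stationarity residual: grad f(x) + sum_i lambda_i a_i = (0, 0)
  -> stationarity OK
Primal feasibility (all g_i <= 0): OK
Dual feasibility (all lambda_i >= 0): OK
Complementary slackness (lambda_i * g_i(x) = 0 for all i): OK

Verdict: yes, KKT holds.

yes
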